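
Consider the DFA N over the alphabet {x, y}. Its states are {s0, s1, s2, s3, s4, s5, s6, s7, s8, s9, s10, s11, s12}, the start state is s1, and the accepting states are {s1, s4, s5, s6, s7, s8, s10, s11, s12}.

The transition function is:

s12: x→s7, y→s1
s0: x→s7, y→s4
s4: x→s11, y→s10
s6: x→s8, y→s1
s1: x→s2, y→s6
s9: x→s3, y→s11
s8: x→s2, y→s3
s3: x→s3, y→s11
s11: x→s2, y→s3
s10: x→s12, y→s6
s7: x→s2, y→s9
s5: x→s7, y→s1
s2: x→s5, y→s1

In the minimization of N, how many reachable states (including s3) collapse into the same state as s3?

2

Reachable states from the start: {s1,s2,s3,s5,s6,s7,s8,s9,s11}. Unreachable: {s0,s4,s10,s12} — drop them.
Initial partition by acceptance: {s1,s5,s6,s7,s8,s11} | {s2,s3,s9}.
Refine {s1,s5,s6,s7,s8,s11} on symbol x: members go to different blocks, giving {s1,s7,s8,s11} and {s5,s6}.
Split {s1,s7,s8,s11} by δ(·,y) → {s7,s8,s11} and {s1}.
On input x, block {s2,s3,s9} splits into {s3,s9} and {s2}.
The partition is now stable with 5 blocks: {s7,s8,s11} | {s3,s9} | {s5,s6} | {s1} | {s2}.
State s3 belongs to the block {s3,s9}, which has 2 states.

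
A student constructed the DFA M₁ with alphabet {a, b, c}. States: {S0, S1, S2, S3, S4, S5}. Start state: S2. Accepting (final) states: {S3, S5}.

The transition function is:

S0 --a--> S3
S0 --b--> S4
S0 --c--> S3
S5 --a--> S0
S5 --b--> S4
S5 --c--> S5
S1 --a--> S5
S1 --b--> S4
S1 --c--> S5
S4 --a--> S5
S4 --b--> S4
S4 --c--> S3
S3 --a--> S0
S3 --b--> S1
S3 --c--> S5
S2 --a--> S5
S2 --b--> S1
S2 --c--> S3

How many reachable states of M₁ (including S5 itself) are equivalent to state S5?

Every state is reachable, so we keep all 6.
P0 = {S3,S5} | {S0,S1,S2,S4}.
No further refinement is possible. Final partition (2 blocks): {S3,S5} | {S0,S1,S2,S4}.
The equivalence class containing S5 is {S3,S5}, of size 2.

2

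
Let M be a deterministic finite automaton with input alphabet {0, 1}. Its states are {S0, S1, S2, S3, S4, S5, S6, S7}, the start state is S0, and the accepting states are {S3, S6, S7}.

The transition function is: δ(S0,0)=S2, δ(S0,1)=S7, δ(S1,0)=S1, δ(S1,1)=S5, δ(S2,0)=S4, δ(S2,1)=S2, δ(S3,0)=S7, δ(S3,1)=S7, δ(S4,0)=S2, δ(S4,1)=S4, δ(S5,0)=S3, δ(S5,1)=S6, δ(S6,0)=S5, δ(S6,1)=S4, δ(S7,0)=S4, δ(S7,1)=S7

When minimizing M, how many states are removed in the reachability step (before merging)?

No path from S0 leads to S1, S3, S5, S6; the other 4 states are all reachable.

4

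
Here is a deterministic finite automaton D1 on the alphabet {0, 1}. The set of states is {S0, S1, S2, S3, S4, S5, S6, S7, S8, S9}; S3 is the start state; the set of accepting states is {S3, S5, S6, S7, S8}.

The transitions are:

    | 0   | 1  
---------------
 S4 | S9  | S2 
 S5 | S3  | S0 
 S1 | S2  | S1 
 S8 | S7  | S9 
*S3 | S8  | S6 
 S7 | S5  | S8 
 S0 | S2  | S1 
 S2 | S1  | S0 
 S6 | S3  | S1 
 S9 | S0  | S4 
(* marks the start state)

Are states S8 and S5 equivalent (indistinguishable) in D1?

P0 = {S3,S5,S6,S7,S8} | {S0,S1,S2,S4,S9}.
On input 1, block {S3,S5,S6,S7,S8} splits into {S5,S6,S8} and {S3,S7}.
Stable partition: {S5,S6,S8} | {S0,S1,S2,S4,S9} | {S3,S7} — 3 equivalence classes.
S8 and S5 lie in the same block of the stable partition, so they are equivalent — no string distinguishes them.

Yes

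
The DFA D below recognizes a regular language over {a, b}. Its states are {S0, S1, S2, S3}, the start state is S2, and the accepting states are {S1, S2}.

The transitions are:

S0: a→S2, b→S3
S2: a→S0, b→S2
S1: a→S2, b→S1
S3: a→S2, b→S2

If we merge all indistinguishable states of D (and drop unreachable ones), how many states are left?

First remove the unreachable states {S1}; 3 states remain.
Initial partition by acceptance: {S2} | {S0,S3}.
Refine {S0,S3} on symbol b: members go to different blocks, giving {S0} and {S3}.
No further refinement is possible. Final partition (3 blocks): {S2} | {S0} | {S3}.

3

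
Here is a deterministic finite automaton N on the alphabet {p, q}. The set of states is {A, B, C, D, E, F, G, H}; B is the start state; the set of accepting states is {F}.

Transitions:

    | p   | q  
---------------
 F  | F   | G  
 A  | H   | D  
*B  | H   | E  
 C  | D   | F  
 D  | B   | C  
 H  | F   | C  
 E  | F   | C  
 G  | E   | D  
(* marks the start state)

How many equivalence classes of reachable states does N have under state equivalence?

States {A} cannot be reached from the start state, so discard them.
Initial partition by acceptance: {F} | {B,C,D,E,G,H}.
On input p, block {B,C,D,E,G,H} splits into {B,C,D,G} and {E,H}.
Split {B,C,D,G} by δ(·,p) → {B,G} and {C,D}.
Split {B,G} by δ(·,q) → {B} and {G}.
Refine {C,D} on symbol p: members go to different blocks, giving {C} and {D}.
No further refinement is possible. Final partition (6 blocks): {F} | {B} | {E,H} | {C} | {G} | {D}.

6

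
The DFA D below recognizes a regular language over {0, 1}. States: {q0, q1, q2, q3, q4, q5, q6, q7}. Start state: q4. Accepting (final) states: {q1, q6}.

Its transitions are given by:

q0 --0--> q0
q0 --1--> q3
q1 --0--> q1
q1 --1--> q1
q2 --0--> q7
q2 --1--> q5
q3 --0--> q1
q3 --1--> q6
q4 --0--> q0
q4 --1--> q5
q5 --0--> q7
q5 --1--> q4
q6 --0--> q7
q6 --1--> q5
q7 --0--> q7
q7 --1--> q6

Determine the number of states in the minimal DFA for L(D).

7

First remove the unreachable states {q2}; 7 states remain.
Start with accepting vs non-accepting: {q1,q6} | {q0,q3,q4,q5,q7}.
On input 0, block {q1,q6} splits into {q1} and {q6}.
Split {q0,q3,q4,q5,q7} by δ(·,0) → {q0,q4,q5,q7} and {q3}.
On input 1, block {q0,q4,q5,q7} splits into {q4,q5} and {q0} and {q7}.
Split {q4,q5} by δ(·,0) → {q4} and {q5}.
Stable partition: {q1} | {q4} | {q6} | {q3} | {q0} | {q7} | {q5} — 7 equivalence classes.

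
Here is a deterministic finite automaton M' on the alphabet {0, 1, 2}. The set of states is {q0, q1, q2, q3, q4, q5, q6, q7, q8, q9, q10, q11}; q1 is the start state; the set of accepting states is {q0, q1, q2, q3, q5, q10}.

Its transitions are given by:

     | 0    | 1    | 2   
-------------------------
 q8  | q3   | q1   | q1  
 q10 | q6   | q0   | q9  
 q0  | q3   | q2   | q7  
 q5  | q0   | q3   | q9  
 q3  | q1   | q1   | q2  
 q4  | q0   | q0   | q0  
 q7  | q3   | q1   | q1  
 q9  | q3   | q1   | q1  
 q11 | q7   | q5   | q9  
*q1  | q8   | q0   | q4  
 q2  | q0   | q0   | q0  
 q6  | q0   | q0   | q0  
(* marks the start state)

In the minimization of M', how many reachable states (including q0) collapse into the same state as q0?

States {q5,q6,q9,q10,q11} cannot be reached from the start state, so discard them.
P0 = {q0,q1,q2,q3} | {q4,q7,q8}.
Refine {q0,q1,q2,q3} on symbol 0: members go to different blocks, giving {q0,q2,q3} and {q1}.
Split {q0,q2,q3} by δ(·,0) → {q0,q2} and {q3}.
Split {q0,q2} by δ(·,0) → {q0} and {q2}.
Split {q4,q7,q8} by δ(·,0) → {q7,q8} and {q4}.
The partition is now stable with 6 blocks: {q0} | {q7,q8} | {q1} | {q3} | {q2} | {q4}.
The equivalence class containing q0 is {q0}, of size 1.

1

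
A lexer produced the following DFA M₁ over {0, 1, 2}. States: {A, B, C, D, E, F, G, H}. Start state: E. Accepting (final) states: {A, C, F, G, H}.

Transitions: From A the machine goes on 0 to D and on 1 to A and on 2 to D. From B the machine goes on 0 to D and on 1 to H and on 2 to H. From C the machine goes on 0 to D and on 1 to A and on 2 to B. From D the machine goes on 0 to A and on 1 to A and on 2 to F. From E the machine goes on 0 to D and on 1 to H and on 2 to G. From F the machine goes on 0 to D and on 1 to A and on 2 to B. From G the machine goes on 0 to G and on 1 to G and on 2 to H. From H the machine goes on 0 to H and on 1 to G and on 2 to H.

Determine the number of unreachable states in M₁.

No path from E leads to C; the other 7 states are all reachable.

1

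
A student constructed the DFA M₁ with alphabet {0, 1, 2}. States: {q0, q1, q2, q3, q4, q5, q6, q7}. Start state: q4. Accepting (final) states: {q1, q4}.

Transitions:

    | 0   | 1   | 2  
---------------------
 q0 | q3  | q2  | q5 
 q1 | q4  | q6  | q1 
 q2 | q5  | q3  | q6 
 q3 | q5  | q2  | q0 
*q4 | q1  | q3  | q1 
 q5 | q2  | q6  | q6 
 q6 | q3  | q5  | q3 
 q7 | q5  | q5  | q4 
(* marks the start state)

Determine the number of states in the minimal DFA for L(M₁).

States {q7} cannot be reached from the start state, so discard them.
Initial partition by acceptance: {q1,q4} | {q0,q2,q3,q5,q6}.
Stable partition: {q1,q4} | {q0,q2,q3,q5,q6} — 2 equivalence classes.

2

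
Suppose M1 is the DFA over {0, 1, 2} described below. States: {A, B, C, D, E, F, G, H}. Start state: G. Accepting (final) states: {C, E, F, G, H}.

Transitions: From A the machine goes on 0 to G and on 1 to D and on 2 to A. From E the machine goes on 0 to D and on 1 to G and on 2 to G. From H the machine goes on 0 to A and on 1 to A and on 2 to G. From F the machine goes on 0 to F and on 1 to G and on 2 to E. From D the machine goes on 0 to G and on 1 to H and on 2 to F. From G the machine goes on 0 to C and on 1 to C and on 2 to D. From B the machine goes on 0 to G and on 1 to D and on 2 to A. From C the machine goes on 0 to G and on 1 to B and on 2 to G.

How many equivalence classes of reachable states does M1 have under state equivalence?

7

Every state is reachable, so we keep all 8.
Start with accepting vs non-accepting: {C,E,F,G,H} | {A,B,D}.
On input 0, block {C,E,F,G,H} splits into {C,F,G} and {E,H}.
Split {C,F,G} by δ(·,1) → {F,G} and {C}.
Split {F,G} by δ(·,0) → {F} and {G}.
On input 1, block {A,B,D} splits into {A,B} and {D}.
Split {E,H} by δ(·,0) → {E} and {H}.
Stable partition: {F} | {A,B} | {E} | {C} | {G} | {D} | {H} — 7 equivalence classes.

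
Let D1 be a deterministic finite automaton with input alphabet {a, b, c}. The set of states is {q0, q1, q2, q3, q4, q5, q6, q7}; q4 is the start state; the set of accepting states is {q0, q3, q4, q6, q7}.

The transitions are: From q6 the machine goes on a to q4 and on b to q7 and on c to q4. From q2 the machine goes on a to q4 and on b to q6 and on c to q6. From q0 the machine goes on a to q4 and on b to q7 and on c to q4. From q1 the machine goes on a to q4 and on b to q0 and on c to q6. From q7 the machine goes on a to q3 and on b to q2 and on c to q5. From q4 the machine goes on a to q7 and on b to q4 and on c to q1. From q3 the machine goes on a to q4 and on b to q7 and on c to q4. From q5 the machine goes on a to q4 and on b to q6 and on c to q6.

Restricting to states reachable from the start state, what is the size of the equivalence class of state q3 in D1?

Start with accepting vs non-accepting: {q0,q3,q4,q6,q7} | {q1,q2,q5}.
Refine {q0,q3,q4,q6,q7} on symbol b: members go to different blocks, giving {q0,q3,q4,q6} and {q7}.
On input a, block {q0,q3,q4,q6} splits into {q0,q3,q6} and {q4}.
The partition is now stable with 4 blocks: {q0,q3,q6} | {q1,q2,q5} | {q7} | {q4}.
State q3 belongs to the block {q0,q3,q6}, which has 3 states.

3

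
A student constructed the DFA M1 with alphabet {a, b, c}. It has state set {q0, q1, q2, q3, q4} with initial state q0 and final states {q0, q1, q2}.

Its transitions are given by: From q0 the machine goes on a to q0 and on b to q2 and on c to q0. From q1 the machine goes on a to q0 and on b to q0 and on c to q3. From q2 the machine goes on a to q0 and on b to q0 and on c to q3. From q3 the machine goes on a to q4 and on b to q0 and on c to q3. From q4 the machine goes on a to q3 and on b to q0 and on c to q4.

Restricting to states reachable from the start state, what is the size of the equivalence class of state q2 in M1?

States {q1} cannot be reached from the start state, so discard them.
P0 = {q0,q2} | {q3,q4}.
On input c, block {q0,q2} splits into {q0} and {q2}.
The partition is now stable with 3 blocks: {q0} | {q3,q4} | {q2}.
The equivalence class containing q2 is {q2}, of size 1.

1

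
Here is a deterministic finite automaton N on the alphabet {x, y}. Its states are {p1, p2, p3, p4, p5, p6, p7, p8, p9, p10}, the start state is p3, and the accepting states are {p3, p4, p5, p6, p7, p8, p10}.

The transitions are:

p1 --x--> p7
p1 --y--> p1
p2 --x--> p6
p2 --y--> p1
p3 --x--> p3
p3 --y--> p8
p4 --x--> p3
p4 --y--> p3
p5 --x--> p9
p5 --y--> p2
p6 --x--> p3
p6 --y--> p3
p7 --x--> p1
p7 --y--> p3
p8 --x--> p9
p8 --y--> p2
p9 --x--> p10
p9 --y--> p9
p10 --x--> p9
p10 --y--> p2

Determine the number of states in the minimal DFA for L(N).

7

States {p4,p5} cannot be reached from the start state, so discard them.
P0 = {p3,p6,p7,p8,p10} | {p1,p2,p9}.
On input x, block {p3,p6,p7,p8,p10} splits into {p7,p8,p10} and {p3,p6}.
Split {p7,p8,p10} by δ(·,y) → {p8,p10} and {p7}.
Split {p1,p2,p9} by δ(·,x) → {p1} and {p2} and {p9}.
On input y, block {p3,p6} splits into {p3} and {p6}.
No further refinement is possible. Final partition (7 blocks): {p8,p10} | {p1} | {p3} | {p7} | {p2} | {p9} | {p6}.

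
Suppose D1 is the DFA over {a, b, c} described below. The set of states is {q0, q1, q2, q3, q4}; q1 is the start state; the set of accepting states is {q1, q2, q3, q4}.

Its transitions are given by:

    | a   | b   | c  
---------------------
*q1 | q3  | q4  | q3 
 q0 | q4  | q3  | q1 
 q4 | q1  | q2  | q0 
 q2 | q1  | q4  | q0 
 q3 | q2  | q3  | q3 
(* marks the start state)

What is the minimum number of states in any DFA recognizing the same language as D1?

Start with accepting vs non-accepting: {q1,q2,q3,q4} | {q0}.
On input c, block {q1,q2,q3,q4} splits into {q1,q3} and {q2,q4}.
On input a, block {q1,q3} splits into {q1} and {q3}.
The partition is now stable with 4 blocks: {q1} | {q0} | {q2,q4} | {q3}.

4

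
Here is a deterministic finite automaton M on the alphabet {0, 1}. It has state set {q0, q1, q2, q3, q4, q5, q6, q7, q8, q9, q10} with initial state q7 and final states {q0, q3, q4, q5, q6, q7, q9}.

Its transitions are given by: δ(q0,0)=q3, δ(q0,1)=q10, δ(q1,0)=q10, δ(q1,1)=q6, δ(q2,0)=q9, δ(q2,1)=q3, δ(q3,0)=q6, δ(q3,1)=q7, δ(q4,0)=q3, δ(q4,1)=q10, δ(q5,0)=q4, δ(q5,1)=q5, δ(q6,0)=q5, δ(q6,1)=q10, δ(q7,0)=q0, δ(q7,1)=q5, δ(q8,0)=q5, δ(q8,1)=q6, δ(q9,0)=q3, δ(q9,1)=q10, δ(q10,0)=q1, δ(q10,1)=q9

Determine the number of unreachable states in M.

BFS from q7 reaches {q0, q1, q3, q4, q5, q6, q7, q9, q10}; the 2 state(s) q2, q8 are never visited.

2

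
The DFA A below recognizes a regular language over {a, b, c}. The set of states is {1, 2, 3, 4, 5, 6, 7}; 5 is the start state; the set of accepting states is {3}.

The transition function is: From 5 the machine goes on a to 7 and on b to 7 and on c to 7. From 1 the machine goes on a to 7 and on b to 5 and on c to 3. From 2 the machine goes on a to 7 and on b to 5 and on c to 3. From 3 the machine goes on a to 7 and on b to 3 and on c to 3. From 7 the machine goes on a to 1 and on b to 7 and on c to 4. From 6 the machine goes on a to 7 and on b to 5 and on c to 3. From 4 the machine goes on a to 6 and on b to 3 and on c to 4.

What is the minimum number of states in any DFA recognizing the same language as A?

5

First remove the unreachable states {2}; 6 states remain.
Start with accepting vs non-accepting: {3} | {1,4,5,6,7}.
Split {1,4,5,6,7} by δ(·,b) → {1,5,6,7} and {4}.
Refine {1,5,6,7} on symbol c: members go to different blocks, giving {1,6} and {5} and {7}.
Stable partition: {3} | {1,6} | {4} | {5} | {7} — 5 equivalence classes.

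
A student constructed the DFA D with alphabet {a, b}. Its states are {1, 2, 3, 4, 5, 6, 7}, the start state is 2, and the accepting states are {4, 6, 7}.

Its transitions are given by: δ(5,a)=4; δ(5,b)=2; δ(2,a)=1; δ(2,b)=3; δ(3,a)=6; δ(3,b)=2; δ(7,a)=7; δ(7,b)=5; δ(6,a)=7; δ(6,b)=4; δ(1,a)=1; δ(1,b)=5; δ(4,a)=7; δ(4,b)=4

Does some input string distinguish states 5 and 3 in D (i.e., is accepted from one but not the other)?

Every state is reachable, so we keep all 7.
Start with accepting vs non-accepting: {4,6,7} | {1,2,3,5}.
Split {4,6,7} by δ(·,b) → {4,6} and {7}.
Split {1,2,3,5} by δ(·,a) → {1,2} and {3,5}.
No further refinement is possible. Final partition (4 blocks): {4,6} | {1,2} | {7} | {3,5}.
5 and 3 lie in the same block of the stable partition, so they are equivalent — no string distinguishes them.

No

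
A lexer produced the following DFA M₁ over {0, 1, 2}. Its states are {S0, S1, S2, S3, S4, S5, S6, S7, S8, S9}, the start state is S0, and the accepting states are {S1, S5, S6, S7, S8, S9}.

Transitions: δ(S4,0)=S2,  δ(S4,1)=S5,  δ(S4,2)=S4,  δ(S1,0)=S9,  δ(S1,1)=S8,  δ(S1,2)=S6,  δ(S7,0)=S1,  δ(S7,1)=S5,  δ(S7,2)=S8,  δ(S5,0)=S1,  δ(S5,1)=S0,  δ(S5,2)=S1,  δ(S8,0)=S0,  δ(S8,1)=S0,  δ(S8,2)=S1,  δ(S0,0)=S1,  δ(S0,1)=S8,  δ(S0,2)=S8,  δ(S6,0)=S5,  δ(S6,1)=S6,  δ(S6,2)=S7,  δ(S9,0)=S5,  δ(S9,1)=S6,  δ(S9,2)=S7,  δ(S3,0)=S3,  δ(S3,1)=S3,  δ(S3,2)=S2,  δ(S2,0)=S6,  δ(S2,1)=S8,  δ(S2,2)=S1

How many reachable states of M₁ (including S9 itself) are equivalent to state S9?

Reachable states from the start: {S0,S1,S5,S6,S7,S8,S9}. Unreachable: {S2,S3,S4} — drop them.
Initial partition by acceptance: {S1,S5,S6,S7,S8,S9} | {S0}.
On input 0, block {S1,S5,S6,S7,S8,S9} splits into {S1,S5,S6,S7,S9} and {S8}.
Refine {S1,S5,S6,S7,S9} on symbol 1: members go to different blocks, giving {S6,S7,S9} and {S1} and {S5}.
Split {S6,S7,S9} by δ(·,0) → {S6,S9} and {S7}.
The partition is now stable with 6 blocks: {S6,S9} | {S0} | {S8} | {S1} | {S5} | {S7}.
The equivalence class containing S9 is {S6,S9}, of size 2.

2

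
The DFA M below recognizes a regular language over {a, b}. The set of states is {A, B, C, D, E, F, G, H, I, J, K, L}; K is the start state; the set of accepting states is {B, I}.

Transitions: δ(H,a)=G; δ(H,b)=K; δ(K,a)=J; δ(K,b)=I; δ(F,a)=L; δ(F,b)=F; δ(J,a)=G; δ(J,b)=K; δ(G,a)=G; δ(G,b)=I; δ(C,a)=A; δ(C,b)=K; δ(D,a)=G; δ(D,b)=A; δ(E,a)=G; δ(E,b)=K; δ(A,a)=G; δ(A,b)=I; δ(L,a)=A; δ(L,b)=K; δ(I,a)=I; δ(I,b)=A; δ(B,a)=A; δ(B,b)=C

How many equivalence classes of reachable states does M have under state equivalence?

4

First remove the unreachable states {B,C,D,E,F,H,L}; 5 states remain.
Start with accepting vs non-accepting: {I} | {A,G,J,K}.
Refine {A,G,J,K} on symbol b: members go to different blocks, giving {A,G,K} and {J}.
Split {A,G,K} by δ(·,a) → {A,G} and {K}.
The partition is now stable with 4 blocks: {I} | {A,G} | {J} | {K}.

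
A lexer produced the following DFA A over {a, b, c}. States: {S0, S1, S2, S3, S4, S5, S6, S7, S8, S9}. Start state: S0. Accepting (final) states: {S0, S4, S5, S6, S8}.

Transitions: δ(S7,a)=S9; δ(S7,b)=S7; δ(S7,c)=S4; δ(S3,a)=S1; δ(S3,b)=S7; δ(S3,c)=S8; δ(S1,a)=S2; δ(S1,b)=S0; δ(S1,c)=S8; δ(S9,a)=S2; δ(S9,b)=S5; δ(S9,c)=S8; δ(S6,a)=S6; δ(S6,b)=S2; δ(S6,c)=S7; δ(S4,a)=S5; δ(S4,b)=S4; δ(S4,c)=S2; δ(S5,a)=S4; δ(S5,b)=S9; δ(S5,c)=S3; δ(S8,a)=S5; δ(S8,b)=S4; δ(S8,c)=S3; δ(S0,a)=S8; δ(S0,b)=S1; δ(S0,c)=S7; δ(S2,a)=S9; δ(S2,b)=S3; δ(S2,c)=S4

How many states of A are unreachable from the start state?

Starting at S0 and following transitions, the reachable set is {S0, S1, S2, S3, S4, S5, S7, S8, S9}. That leaves S6 unreachable — 1 in total.

1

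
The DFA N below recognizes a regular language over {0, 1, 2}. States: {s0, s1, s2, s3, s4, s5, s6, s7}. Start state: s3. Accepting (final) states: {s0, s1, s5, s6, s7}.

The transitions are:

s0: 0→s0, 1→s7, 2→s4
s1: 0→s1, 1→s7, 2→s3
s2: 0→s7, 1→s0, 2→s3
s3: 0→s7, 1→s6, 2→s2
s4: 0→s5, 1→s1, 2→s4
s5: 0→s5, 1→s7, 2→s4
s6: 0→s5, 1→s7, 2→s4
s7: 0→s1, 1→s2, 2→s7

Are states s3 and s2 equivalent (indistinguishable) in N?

Every state is reachable, so we keep all 8.
P0 = {s0,s1,s5,s6,s7} | {s2,s3,s4}.
On input 1, block {s0,s1,s5,s6,s7} splits into {s0,s1,s5,s6} and {s7}.
Split {s2,s3,s4} by δ(·,0) → {s2,s3} and {s4}.
On input 2, block {s0,s1,s5,s6} splits into {s0,s5,s6} and {s1}.
The partition is now stable with 5 blocks: {s0,s5,s6} | {s2,s3} | {s7} | {s4} | {s1}.
s3 and s2 lie in the same block of the stable partition, so they are equivalent — no string distinguishes them.

Yes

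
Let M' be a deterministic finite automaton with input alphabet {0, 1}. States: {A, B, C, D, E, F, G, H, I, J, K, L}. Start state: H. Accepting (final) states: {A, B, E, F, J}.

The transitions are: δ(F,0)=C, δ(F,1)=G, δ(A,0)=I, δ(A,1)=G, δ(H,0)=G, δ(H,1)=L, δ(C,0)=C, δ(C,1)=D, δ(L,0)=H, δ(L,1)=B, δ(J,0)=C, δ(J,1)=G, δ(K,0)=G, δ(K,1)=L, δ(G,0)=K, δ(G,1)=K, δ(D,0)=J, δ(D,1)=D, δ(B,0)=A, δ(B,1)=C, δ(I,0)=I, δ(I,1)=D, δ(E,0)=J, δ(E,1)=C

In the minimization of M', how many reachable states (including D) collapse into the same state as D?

States {E,F} cannot be reached from the start state, so discard them.
P0 = {A,B,J} | {C,D,G,H,I,K,L}.
Refine {A,B,J} on symbol 0: members go to different blocks, giving {A,J} and {B}.
Split {C,D,G,H,I,K,L} by δ(·,0) → {C,G,H,I,K,L} and {D}.
Refine {C,G,H,I,K,L} on symbol 1: members go to different blocks, giving {G,H,K} and {C,I} and {L}.
Split {G,H,K} by δ(·,1) → {H,K} and {G}.
No further refinement is possible. Final partition (7 blocks): {A,J} | {H,K} | {B} | {D} | {C,I} | {L} | {G}.
The equivalence class containing D is {D}, of size 1.

1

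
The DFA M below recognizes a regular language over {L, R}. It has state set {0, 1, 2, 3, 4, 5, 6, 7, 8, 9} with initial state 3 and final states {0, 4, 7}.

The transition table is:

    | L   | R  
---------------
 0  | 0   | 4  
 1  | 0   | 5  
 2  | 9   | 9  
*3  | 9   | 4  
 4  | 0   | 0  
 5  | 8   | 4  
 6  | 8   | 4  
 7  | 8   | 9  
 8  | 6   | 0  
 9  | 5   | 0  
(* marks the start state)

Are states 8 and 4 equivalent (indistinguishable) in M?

States {1,2,7} cannot be reached from the start state, so discard them.
Initial partition by acceptance: {0,4} | {3,5,6,8,9}.
The partition is now stable with 2 blocks: {0,4} | {3,5,6,8,9}.
8 and 4 end up in different blocks, so they are distinguishable. For instance, the string 'ε' is accepted from only 4.

No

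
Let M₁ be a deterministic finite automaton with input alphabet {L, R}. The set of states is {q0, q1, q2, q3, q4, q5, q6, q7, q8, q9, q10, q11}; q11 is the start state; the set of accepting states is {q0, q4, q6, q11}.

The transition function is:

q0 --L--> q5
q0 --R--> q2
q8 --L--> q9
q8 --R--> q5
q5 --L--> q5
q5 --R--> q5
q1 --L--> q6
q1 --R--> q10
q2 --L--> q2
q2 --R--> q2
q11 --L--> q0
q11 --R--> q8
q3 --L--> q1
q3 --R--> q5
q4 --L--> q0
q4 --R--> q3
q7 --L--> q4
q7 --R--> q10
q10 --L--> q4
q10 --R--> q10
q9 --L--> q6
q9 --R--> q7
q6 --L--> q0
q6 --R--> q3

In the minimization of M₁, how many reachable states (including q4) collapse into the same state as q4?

3

Every state is reachable, so we keep all 12.
Initial partition by acceptance: {q0,q4,q6,q11} | {q1,q2,q3,q5,q7,q8,q9,q10}.
Refine {q0,q4,q6,q11} on symbol L: members go to different blocks, giving {q4,q6,q11} and {q0}.
On input L, block {q1,q2,q3,q5,q7,q8,q9,q10} splits into {q1,q7,q9,q10} and {q2,q3,q5,q8}.
On input L, block {q2,q3,q5,q8} splits into {q2,q5} and {q3,q8}.
The partition is now stable with 5 blocks: {q4,q6,q11} | {q1,q7,q9,q10} | {q0} | {q2,q5} | {q3,q8}.
State q4 belongs to the block {q4,q6,q11}, which has 3 states.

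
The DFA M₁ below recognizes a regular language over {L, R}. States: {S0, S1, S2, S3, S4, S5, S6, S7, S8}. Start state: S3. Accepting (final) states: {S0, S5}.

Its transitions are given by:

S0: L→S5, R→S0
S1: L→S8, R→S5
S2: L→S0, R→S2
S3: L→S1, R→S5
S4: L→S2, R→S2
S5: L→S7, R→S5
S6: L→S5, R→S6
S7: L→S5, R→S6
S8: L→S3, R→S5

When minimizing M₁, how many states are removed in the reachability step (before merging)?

3

Starting at S3 and following transitions, the reachable set is {S1, S3, S5, S6, S7, S8}. That leaves S0, S2, S4 unreachable — 3 in total.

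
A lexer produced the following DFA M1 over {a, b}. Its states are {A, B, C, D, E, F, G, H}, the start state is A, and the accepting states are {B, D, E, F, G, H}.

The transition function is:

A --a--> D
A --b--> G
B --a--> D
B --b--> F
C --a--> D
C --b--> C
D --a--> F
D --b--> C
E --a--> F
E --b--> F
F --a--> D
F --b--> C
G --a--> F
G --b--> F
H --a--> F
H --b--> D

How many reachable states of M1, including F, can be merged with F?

First remove the unreachable states {B,E,H}; 5 states remain.
Start with accepting vs non-accepting: {D,F,G} | {A,C}.
Split {D,F,G} by δ(·,b) → {D,F} and {G}.
On input b, block {A,C} splits into {A} and {C}.
Stable partition: {D,F} | {A} | {G} | {C} — 4 equivalence classes.
The equivalence class containing F is {D,F}, of size 2.

2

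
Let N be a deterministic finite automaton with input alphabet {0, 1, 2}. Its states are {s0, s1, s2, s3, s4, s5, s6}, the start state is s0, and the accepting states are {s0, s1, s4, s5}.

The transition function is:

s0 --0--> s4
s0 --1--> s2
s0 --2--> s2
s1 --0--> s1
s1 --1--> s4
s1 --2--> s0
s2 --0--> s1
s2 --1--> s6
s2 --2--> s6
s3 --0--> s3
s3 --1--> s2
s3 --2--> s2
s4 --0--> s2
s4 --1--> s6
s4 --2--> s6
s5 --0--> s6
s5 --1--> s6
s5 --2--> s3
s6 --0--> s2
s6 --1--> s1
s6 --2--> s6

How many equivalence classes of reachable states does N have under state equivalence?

5

States {s3,s5} cannot be reached from the start state, so discard them.
Start with accepting vs non-accepting: {s0,s1,s4} | {s2,s6}.
Refine {s0,s1,s4} on symbol 0: members go to different blocks, giving {s0,s1} and {s4}.
Split {s0,s1} by δ(·,0) → {s0} and {s1}.
On input 0, block {s2,s6} splits into {s2} and {s6}.
The partition is now stable with 5 blocks: {s0} | {s2} | {s4} | {s1} | {s6}.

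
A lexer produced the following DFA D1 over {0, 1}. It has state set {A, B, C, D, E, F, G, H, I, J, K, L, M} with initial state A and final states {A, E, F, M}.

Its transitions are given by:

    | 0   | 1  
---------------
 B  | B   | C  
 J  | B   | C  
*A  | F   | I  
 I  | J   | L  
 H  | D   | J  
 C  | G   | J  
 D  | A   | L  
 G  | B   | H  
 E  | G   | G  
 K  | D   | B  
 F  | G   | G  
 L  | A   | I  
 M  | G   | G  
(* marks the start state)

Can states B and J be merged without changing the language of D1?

Yes

States {E,K,M} cannot be reached from the start state, so discard them.
Initial partition by acceptance: {A,F} | {B,C,D,G,H,I,J,L}.
Refine {A,F} on symbol 0: members go to different blocks, giving {A} and {F}.
Refine {B,C,D,G,H,I,J,L} on symbol 0: members go to different blocks, giving {B,C,G,H,I,J} and {D,L}.
On input 0, block {B,C,G,H,I,J} splits into {B,C,G,I,J} and {H}.
Split {B,C,G,I,J} by δ(·,1) → {B,C,J} and {G} and {I}.
On input 0, block {B,C,J} splits into {B,J} and {C}.
Refine {D,L} on symbol 1: members go to different blocks, giving {D} and {L}.
No further refinement is possible. Final partition (9 blocks): {A} | {B,J} | {F} | {D} | {H} | {G} | {I} | {C} | {L}.
B and J lie in the same block of the stable partition, so they are equivalent — no string distinguishes them.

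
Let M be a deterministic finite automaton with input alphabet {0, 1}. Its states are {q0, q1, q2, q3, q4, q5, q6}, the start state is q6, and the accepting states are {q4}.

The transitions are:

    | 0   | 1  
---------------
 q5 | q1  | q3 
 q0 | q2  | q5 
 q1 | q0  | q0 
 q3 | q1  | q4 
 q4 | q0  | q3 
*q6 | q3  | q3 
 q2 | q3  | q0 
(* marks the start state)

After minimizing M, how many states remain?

All states are reachable from the start state.
P0 = {q4} | {q0,q1,q2,q3,q5,q6}.
Refine {q0,q1,q2,q3,q5,q6} on symbol 1: members go to different blocks, giving {q0,q1,q2,q5,q6} and {q3}.
Refine {q0,q1,q2,q5,q6} on symbol 0: members go to different blocks, giving {q0,q1,q5} and {q2,q6}.
On input 0, block {q0,q1,q5} splits into {q1,q5} and {q0}.
Refine {q1,q5} on symbol 0: members go to different blocks, giving {q1} and {q5}.
Split {q2,q6} by δ(·,1) → {q2} and {q6}.
Stable partition: {q4} | {q1} | {q3} | {q2} | {q0} | {q5} | {q6} — 7 equivalence classes.

7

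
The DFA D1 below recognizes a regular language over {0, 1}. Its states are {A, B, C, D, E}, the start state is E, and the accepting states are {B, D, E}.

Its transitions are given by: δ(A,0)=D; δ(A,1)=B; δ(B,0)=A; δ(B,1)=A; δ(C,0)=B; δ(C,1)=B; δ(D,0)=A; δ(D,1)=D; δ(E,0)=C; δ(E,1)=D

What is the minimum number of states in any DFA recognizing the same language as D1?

5

Every state is reachable, so we keep all 5.
P0 = {B,D,E} | {A,C}.
Split {B,D,E} by δ(·,1) → {D,E} and {B}.
Refine {A,C} on symbol 0: members go to different blocks, giving {A} and {C}.
Refine {D,E} on symbol 0: members go to different blocks, giving {D} and {E}.
Stable partition: {D} | {A} | {B} | {C} | {E} — 5 equivalence classes.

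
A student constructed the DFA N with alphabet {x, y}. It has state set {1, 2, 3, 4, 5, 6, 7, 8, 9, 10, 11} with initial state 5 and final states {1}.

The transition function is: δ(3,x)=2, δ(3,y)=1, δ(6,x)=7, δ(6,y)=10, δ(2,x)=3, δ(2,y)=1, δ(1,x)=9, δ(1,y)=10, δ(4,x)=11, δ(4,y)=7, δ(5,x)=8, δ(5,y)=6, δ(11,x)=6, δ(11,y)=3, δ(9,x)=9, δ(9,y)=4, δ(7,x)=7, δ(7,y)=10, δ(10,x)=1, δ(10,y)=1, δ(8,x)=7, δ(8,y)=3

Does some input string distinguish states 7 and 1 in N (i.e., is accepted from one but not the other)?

Every state is reachable, so we keep all 11.
Initial partition by acceptance: {1} | {2,3,4,5,6,7,8,9,10,11}.
On input x, block {2,3,4,5,6,7,8,9,10,11} splits into {2,3,4,5,6,7,8,9,11} and {10}.
Split {2,3,4,5,6,7,8,9,11} by δ(·,y) → {4,5,8,9,11} and {2,3} and {6,7}.
On input x, block {4,5,8,9,11} splits into {4,5,9} and {8,11}.
On input x, block {4,5,9} splits into {4,5} and {9}.
No further refinement is possible. Final partition (7 blocks): {1} | {4,5} | {10} | {2,3} | {6,7} | {8,11} | {9}.
7 and 1 end up in different blocks, so they are distinguishable. For instance, the string 'ε' is accepted from only 1.

Yes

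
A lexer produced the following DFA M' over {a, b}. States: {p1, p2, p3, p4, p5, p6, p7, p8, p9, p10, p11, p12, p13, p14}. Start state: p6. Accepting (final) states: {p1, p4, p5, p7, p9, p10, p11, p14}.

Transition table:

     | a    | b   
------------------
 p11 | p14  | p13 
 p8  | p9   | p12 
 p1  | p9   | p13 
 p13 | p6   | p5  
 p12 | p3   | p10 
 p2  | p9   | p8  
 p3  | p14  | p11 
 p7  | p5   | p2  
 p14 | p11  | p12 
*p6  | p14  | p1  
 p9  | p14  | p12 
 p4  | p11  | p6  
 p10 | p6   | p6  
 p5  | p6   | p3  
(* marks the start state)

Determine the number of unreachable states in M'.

BFS from p6 reaches {p1, p3, p5, p6, p9, p10, p11, p12, p13, p14}; the 4 state(s) p2, p4, p7, p8 are never visited.

4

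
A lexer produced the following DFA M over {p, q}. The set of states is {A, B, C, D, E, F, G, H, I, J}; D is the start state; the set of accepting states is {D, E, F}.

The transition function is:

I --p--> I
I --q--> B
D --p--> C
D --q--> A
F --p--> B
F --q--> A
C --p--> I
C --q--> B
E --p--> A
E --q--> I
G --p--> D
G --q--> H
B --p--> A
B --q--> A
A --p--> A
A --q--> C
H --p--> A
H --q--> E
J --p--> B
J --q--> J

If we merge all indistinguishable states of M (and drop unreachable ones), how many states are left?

First remove the unreachable states {E,F,G,H,J}; 5 states remain.
Initial partition by acceptance: {D} | {A,B,C,I}.
No further refinement is possible. Final partition (2 blocks): {D} | {A,B,C,I}.

2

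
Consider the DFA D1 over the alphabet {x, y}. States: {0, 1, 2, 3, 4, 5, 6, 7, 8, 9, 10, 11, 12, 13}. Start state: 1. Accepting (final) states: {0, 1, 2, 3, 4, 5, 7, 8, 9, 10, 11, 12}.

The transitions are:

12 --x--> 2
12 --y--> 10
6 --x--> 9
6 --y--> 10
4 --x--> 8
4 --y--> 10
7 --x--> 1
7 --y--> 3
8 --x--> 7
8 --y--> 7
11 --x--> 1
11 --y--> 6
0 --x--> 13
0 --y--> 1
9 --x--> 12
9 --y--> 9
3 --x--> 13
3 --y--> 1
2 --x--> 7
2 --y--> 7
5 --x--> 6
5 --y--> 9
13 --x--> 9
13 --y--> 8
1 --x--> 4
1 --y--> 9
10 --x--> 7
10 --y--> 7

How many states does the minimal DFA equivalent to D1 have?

Reachable states from the start: {1,2,3,4,7,8,9,10,12,13}. Unreachable: {0,5,6,11} — drop them.
Initial partition by acceptance: {1,2,3,4,7,8,9,10,12} | {13}.
On input x, block {1,2,3,4,7,8,9,10,12} splits into {1,2,4,7,8,9,10,12} and {3}.
On input y, block {1,2,4,7,8,9,10,12} splits into {1,2,4,8,9,10,12} and {7}.
Split {1,2,4,8,9,10,12} by δ(·,x) → {1,4,9,12} and {2,8,10}.
Split {1,4,9,12} by δ(·,x) → {1,9} and {4,12}.
Stable partition: {1,9} | {13} | {3} | {7} | {2,8,10} | {4,12} — 6 equivalence classes.

6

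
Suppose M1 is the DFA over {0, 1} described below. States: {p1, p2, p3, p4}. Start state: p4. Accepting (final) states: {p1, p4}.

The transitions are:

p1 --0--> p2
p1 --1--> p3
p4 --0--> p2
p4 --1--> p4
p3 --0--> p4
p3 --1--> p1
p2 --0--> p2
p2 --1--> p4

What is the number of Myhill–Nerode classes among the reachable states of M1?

2

Reachable states from the start: {p2,p4}. Unreachable: {p1,p3} — drop them.
Initial partition by acceptance: {p4} | {p2}.
Stable partition: {p4} | {p2} — 2 equivalence classes.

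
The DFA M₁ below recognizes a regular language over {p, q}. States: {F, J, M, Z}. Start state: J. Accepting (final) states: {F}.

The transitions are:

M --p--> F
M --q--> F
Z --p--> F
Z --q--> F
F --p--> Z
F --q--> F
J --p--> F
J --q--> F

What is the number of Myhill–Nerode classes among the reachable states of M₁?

First remove the unreachable states {M}; 3 states remain.
Start with accepting vs non-accepting: {F} | {J,Z}.
Stable partition: {F} | {J,Z} — 2 equivalence classes.

2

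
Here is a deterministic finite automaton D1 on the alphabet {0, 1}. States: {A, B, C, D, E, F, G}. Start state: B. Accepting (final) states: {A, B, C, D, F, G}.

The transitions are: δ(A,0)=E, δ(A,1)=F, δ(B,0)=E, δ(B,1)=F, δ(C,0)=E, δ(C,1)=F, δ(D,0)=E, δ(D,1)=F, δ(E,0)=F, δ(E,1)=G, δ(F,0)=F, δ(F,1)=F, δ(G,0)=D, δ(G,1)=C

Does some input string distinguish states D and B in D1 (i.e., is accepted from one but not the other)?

No

States {A} cannot be reached from the start state, so discard them.
Initial partition by acceptance: {B,C,D,F,G} | {E}.
Split {B,C,D,F,G} by δ(·,0) → {B,C,D} and {F,G}.
Split {F,G} by δ(·,0) → {F} and {G}.
No further refinement is possible. Final partition (4 blocks): {B,C,D} | {E} | {F} | {G}.
D and B lie in the same block of the stable partition, so they are equivalent — no string distinguishes them.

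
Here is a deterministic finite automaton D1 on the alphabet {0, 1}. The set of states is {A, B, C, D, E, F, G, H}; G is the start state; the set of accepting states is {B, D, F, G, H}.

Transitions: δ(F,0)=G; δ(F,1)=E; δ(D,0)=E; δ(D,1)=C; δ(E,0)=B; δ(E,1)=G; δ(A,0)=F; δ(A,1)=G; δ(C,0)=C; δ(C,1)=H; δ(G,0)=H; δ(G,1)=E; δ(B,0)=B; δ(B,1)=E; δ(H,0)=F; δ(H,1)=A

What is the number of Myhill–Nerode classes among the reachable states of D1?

First remove the unreachable states {C,D}; 6 states remain.
Initial partition by acceptance: {B,F,G,H} | {A,E}.
Stable partition: {B,F,G,H} | {A,E} — 2 equivalence classes.

2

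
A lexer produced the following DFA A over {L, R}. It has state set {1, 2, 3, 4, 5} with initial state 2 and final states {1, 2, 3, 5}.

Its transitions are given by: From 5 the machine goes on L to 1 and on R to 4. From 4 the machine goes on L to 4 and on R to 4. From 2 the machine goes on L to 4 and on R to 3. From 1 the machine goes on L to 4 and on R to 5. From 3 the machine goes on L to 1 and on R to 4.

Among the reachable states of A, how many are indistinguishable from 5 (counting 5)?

2

Every state is reachable, so we keep all 5.
Initial partition by acceptance: {1,2,3,5} | {4}.
Refine {1,2,3,5} on symbol L: members go to different blocks, giving {1,2} and {3,5}.
The partition is now stable with 3 blocks: {1,2} | {4} | {3,5}.
State 5 belongs to the block {3,5}, which has 2 states.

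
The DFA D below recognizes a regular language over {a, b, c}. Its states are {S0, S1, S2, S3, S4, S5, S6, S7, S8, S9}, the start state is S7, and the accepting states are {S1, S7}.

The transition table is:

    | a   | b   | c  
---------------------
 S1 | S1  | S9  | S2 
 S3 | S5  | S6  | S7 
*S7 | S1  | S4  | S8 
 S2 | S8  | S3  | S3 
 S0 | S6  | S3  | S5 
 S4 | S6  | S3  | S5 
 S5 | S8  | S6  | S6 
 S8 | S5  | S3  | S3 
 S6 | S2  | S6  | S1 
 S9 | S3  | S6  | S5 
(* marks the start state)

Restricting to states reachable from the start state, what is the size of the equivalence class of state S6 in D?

States {S0} cannot be reached from the start state, so discard them.
Initial partition by acceptance: {S1,S7} | {S2,S3,S4,S5,S6,S8,S9}.
On input c, block {S2,S3,S4,S5,S6,S8,S9} splits into {S2,S4,S5,S8,S9} and {S3,S6}.
Split {S2,S4,S5,S8,S9} by δ(·,a) → {S2,S5,S8} and {S4,S9}.
Stable partition: {S1,S7} | {S2,S5,S8} | {S3,S6} | {S4,S9} — 4 equivalence classes.
The equivalence class containing S6 is {S3,S6}, of size 2.

2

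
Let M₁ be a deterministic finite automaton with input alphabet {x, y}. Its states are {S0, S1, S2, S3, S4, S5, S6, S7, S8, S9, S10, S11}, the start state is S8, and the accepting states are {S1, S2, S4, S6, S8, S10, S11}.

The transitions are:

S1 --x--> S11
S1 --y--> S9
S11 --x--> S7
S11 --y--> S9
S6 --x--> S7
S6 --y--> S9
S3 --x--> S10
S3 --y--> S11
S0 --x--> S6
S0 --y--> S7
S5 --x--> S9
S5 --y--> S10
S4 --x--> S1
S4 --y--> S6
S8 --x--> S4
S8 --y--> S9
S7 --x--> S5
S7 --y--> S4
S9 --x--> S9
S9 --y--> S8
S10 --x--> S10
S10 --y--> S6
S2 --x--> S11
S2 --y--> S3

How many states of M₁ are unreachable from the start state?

Starting at S8 and following transitions, the reachable set is {S1, S4, S5, S6, S7, S8, S9, S10, S11}. That leaves S0, S2, S3 unreachable — 3 in total.

3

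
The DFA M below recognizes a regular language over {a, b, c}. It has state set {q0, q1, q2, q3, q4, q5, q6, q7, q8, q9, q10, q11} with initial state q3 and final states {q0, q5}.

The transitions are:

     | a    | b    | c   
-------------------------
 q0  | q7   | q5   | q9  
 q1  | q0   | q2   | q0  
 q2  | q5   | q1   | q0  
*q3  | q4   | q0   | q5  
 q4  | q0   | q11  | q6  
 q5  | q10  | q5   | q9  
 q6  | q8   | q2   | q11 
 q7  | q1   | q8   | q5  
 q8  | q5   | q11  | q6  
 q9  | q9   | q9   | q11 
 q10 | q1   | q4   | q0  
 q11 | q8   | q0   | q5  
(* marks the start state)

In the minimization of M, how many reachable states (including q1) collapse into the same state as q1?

All states are reachable from the start state.
Initial partition by acceptance: {q0,q5} | {q1,q2,q3,q4,q6,q7,q8,q9,q10,q11}.
Refine {q1,q2,q3,q4,q6,q7,q8,q9,q10,q11} on symbol a: members go to different blocks, giving {q3,q6,q7,q9,q10,q11} and {q1,q2,q4,q8}.
Refine {q3,q6,q7,q9,q10,q11} on symbol a: members go to different blocks, giving {q3,q6,q7,q10,q11} and {q9}.
On input b, block {q3,q6,q7,q10,q11} splits into {q6,q7,q10} and {q3,q11}.
On input c, block {q6,q7,q10} splits into {q7,q10} and {q6}.
Split {q1,q2,q4,q8} by δ(·,b) → {q1,q2} and {q4,q8}.
No further refinement is possible. Final partition (7 blocks): {q0,q5} | {q7,q10} | {q1,q2} | {q9} | {q3,q11} | {q6} | {q4,q8}.
The equivalence class containing q1 is {q1,q2}, of size 2.

2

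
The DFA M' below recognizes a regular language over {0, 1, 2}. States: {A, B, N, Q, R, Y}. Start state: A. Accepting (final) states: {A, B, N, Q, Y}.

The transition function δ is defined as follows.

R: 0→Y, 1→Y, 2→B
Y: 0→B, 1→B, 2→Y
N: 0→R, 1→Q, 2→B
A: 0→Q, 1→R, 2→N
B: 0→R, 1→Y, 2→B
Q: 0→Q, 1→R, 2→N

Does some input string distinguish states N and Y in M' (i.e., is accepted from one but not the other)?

Start with accepting vs non-accepting: {A,B,N,Q,Y} | {R}.
Refine {A,B,N,Q,Y} on symbol 0: members go to different blocks, giving {A,Q,Y} and {B,N}.
Split {A,Q,Y} by δ(·,0) → {A,Q} and {Y}.
On input 1, block {B,N} splits into {B} and {N}.
Stable partition: {A,Q} | {R} | {B} | {Y} | {N} — 5 equivalence classes.
N and Y end up in different blocks, so they are distinguishable. For instance, the string '0' is accepted from only Y.

Yes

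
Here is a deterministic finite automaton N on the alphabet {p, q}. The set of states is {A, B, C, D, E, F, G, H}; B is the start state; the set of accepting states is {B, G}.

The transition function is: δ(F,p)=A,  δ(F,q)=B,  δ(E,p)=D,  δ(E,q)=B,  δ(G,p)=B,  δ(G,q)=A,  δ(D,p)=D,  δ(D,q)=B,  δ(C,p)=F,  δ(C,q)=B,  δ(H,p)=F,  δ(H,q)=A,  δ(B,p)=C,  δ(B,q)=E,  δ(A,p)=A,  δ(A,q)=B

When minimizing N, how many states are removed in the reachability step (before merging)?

Starting at B and following transitions, the reachable set is {A, B, C, D, E, F}. That leaves G, H unreachable — 2 in total.

2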